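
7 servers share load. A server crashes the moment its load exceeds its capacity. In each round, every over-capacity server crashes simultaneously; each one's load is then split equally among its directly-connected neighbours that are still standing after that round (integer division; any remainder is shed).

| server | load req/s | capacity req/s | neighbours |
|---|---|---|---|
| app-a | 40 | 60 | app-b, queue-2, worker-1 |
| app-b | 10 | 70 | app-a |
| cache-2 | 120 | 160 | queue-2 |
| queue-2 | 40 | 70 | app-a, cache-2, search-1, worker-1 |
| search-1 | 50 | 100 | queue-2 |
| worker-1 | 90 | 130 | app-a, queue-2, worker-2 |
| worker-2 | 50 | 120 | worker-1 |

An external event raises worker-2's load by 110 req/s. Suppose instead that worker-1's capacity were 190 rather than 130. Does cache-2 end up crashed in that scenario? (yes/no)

yes

With worker-1's capacity at 190:
Round 1 — worker-2 at 160 > 120. worker-2 crashes.
  worker-2 sheds 160 req/s to worker-1: 160 each.
    worker-1: 90+160 = 250 > 190
Round 2 — worker-1 crashes.
  worker-1 sheds 250 req/s to app-a, queue-2: 125 each.
    app-a: 40+125 = 165 > 60
    queue-2: 40+125 = 165 > 70
Round 3 — app-a, queue-2 crash.
  app-a sheds 165 req/s to app-b: 165 each.
    app-b: 10+165 = 175 > 70
  queue-2 sheds 165 req/s to cache-2, search-1: 82 each (1 lost).
    cache-2: 120+82 = 202 > 160
    search-1: 50+82 = 132 > 100
Round 4 — app-b, cache-2, search-1 crash.
  app-b sheds 175 req/s: no online neighbours, lost.
  cache-2 sheds 202 req/s: no online neighbours, lost.
  search-1 sheds 132 req/s: no online neighbours, lost.
No further crashes.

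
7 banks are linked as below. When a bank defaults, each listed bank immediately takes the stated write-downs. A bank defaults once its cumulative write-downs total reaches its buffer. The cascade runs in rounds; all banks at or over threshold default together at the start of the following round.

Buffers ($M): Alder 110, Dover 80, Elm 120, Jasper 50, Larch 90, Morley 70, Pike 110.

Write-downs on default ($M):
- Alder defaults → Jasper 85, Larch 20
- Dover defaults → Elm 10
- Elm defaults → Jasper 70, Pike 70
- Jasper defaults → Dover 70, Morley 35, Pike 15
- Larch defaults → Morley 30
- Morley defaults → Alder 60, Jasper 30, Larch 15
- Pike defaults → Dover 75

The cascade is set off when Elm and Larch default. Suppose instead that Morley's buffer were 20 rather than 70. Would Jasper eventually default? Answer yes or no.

yes

With Morley's buffer at 20:
Round 1 — Elm, Larch default (initial).
  Jasper: +70 → 70 ≥ 50
  Morley: +30 → 30 ≥ 20
  Pike: +70 → 70 < 110
Round 2 — Jasper, Morley default.
  Alder: +60 → 60 < 110
  Dover: +70 → 70 < 80
  Pike: +15 → 85 < 110
No further defaults.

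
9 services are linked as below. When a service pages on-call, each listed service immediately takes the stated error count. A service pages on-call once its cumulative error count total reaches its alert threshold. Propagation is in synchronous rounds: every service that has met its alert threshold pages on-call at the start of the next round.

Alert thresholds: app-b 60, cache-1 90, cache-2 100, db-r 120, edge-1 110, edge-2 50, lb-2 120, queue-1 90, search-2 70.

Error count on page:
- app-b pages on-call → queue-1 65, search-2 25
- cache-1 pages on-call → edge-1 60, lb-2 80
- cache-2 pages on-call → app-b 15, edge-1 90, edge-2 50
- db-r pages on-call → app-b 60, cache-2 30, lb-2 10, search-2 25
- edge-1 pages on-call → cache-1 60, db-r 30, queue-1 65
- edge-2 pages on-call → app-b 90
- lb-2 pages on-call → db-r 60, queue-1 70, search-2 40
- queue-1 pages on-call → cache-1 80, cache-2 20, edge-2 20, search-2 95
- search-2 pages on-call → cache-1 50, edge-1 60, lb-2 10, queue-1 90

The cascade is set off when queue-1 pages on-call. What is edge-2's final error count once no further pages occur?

Round 1 — queue-1 pages on-call (initial).
  cache-1: +80 → 80 < 90
  cache-2: +20 → 20 < 100
  edge-2: +20 → 20 < 50
  search-2: +95 → 95 ≥ 70
Round 2 — search-2 pages on-call.
  cache-1: +50 → 130 ≥ 90
  edge-1: +60 → 60 < 110
  lb-2: +10 → 10 < 120
Round 3 — cache-1 pages on-call.
  edge-1: +60 → 120 ≥ 110
  lb-2: +80 → 90 < 120
Round 4 — edge-1 pages on-call.
  db-r: +30 → 30 < 120
No further pages.

20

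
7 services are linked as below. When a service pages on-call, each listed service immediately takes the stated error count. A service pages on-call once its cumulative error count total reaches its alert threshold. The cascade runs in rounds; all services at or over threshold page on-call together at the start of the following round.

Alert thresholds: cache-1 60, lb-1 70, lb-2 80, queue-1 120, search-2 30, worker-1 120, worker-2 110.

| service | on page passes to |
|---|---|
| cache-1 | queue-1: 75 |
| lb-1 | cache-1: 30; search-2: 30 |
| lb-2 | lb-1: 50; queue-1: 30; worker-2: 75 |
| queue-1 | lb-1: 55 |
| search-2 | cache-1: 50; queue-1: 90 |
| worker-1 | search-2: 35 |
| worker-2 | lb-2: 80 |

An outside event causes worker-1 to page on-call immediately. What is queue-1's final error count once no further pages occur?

90

Round 1 — worker-1 pages on-call (initial).
  search-2: +35 → 35 ≥ 30
Round 2 — search-2 pages on-call.
  cache-1: +50 → 50 < 60
  queue-1: +90 → 90 < 120
No further pages.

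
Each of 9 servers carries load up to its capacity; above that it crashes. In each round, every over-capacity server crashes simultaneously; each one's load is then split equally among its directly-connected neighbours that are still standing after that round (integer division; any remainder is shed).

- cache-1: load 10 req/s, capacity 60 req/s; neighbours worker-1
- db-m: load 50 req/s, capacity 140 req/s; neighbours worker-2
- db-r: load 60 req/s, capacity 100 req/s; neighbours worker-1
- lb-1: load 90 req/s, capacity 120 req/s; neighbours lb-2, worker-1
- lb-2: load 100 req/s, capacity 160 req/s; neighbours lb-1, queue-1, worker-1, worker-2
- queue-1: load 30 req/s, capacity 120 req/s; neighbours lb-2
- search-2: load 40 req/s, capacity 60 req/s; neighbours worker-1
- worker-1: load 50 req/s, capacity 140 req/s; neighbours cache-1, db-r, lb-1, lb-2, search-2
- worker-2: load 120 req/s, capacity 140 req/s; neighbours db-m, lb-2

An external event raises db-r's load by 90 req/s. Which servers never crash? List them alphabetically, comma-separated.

cache-1

Round 1 — db-r at 150 > 100. db-r crashes.
  db-r sheds 150 req/s to worker-1: 150 each.
    worker-1: 50+150 = 200 > 140
Round 2 — worker-1 crashes.
  worker-1 sheds 200 req/s to cache-1, lb-1, lb-2, search-2: 50 each.
    cache-1: 10+50 = 60 ≤ 60
    lb-1: 90+50 = 140 > 120
    lb-2: 100+50 = 150 ≤ 160
    search-2: 40+50 = 90 > 60
Round 3 — lb-1, search-2 crash.
  lb-1 sheds 140 req/s to lb-2: 140 each.
    lb-2: 150+140 = 290 > 160
  search-2 sheds 90 req/s: no online neighbours, lost.
Round 4 — lb-2 crashes.
  lb-2 sheds 290 req/s to queue-1, worker-2: 145 each.
    queue-1: 30+145 = 175 > 120
    worker-2: 120+145 = 265 > 140
Round 5 — queue-1, worker-2 crash.
  queue-1 sheds 175 req/s: no online neighbours, lost.
  worker-2 sheds 265 req/s to db-m: 265 each.
    db-m: 50+265 = 315 > 140
Round 6 — db-m crashes.
  db-m sheds 315 req/s: no online neighbours, lost.
No further crashes.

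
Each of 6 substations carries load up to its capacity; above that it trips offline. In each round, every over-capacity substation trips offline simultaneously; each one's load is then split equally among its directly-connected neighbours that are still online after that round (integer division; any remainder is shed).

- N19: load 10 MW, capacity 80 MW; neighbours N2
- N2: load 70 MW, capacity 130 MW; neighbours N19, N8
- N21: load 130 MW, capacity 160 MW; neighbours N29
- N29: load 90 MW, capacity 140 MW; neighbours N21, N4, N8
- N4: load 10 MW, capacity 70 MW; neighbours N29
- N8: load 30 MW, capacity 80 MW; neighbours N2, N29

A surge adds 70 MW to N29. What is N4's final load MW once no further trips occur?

Round 1 — N29 at 160 > 140. N29 trips offline.
  N29 sheds 160 MW to N21, N4, N8: 53 each (1 lost).
    N21: 130+53 = 183 > 160
    N4: 10+53 = 63 ≤ 70
    N8: 30+53 = 83 > 80
Round 2 — N21, N8 trip offline.
  N21 sheds 183 MW: no online neighbours, lost.
  N8 sheds 83 MW to N2: 83 each.
    N2: 70+83 = 153 > 130
Round 3 — N2 trips offline.
  N2 sheds 153 MW to N19: 153 each.
    N19: 10+153 = 163 > 80
Round 4 — N19 trips offline.
  N19 sheds 163 MW: no online neighbours, lost.
No further trips.

63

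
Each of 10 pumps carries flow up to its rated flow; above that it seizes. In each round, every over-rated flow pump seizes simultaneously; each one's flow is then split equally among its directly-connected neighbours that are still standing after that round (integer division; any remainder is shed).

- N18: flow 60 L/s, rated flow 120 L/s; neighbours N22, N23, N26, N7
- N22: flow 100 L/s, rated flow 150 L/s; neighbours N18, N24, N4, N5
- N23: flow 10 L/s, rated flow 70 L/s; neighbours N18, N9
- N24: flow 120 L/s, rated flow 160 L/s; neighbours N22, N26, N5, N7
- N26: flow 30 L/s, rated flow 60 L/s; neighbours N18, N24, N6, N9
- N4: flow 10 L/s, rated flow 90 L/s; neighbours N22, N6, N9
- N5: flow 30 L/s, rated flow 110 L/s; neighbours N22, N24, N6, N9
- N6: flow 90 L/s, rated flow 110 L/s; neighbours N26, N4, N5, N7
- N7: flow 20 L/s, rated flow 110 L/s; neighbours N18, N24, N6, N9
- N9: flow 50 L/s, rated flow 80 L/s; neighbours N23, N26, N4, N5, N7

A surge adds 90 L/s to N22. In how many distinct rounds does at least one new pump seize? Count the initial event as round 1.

5

Round 1 — N22 at 190 > 150. N22 seizes.
  N22 sheds 190 L/s to N18, N24, N4, N5: 47 each (2 lost).
    N18: 60+47 = 107 ≤ 120
    N24: 120+47 = 167 > 160
    N4: 10+47 = 57 ≤ 90
    N5: 30+47 = 77 ≤ 110
Round 2 — N24 seizes.
  N24 sheds 167 L/s to N26, N5, N7: 55 each (2 lost).
    N26: 30+55 = 85 > 60
    N5: 77+55 = 132 > 110
    N7: 20+55 = 75 ≤ 110
Round 3 — N26, N5 seize.
  N26 sheds 85 L/s to N18, N6, N9: 28 each (1 lost).
    N18: 107+28 = 135 > 120
    N6: 90+28 = 118 > 110
    N9: 50+28 = 78 ≤ 80
  N5 sheds 132 L/s to N6, N9: 66 each.
    N6: 118+66 = 184 > 110
    N9: 78+66 = 144 > 80
Round 4 — N18, N6, N9 seize.
  N18 sheds 135 L/s to N23, N7: 67 each (1 lost).
    N23: 10+67 = 77 > 70
    N7: 75+67 = 142 > 110
  N6 sheds 184 L/s to N4, N7: 92 each.
    N4: 57+92 = 149 > 90
    N7: 142+92 = 234 > 110
  N9 sheds 144 L/s to N23, N4, N7: 48 each.
    N23: 77+48 = 125 > 70
    N4: 149+48 = 197 > 90
    N7: 234+48 = 282 > 110
Round 5 — N23, N4, N7 seize.
  N23 sheds 125 L/s: no online neighbours, lost.
  N4 sheds 197 L/s: no online neighbours, lost.
  N7 sheds 282 L/s: no online neighbours, lost.
No further seizures.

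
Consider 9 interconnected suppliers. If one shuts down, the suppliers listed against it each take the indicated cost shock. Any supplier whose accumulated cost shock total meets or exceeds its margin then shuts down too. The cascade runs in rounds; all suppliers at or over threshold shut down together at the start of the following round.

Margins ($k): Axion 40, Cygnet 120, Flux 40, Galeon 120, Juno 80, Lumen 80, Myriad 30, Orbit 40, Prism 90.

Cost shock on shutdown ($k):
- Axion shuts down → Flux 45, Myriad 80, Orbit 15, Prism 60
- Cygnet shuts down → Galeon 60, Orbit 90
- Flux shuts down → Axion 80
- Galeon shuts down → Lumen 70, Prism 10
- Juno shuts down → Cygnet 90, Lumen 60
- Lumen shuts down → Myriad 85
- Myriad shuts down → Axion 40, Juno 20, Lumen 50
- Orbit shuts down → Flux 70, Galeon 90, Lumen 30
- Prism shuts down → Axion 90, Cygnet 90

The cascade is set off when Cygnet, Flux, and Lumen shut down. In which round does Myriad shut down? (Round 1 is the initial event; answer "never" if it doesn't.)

Round 1 — Cygnet, Flux, Lumen shut down (initial).
  Axion: +80 → 80 ≥ 40
  Galeon: +60 → 60 < 120
  Myriad: +85 → 85 ≥ 30
  Orbit: +90 → 90 ≥ 40
Round 2 — Axion, Myriad, Orbit shut down.
  Galeon: +90 → 150 ≥ 120
  Juno: +20 → 20 < 80
  Prism: +60 → 60 < 90
Round 3 — Galeon shuts down.
  Prism: +10 → 70 < 90
No further shutdowns.

2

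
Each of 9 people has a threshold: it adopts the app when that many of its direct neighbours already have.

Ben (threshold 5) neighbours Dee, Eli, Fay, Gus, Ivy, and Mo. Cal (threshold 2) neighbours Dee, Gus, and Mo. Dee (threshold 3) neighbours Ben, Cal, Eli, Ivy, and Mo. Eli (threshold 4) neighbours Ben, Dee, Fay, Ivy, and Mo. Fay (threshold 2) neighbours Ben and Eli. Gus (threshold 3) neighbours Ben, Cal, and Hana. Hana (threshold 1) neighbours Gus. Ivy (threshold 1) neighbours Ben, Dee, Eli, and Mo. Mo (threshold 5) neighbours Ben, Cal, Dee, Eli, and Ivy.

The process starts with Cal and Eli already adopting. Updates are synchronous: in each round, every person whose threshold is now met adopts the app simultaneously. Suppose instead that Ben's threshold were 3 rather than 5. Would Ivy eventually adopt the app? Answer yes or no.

With Ben's threshold at 3:
Round 1 — Cal, Eli adopt the app (initial).
Round 2 — checking thresholds:
  Ben: 1 of 6 neighbours < 3, below threshold.
  Dee: 2 of 5 neighbours < 3, below threshold.
  Fay: 1 of 2 neighbours < 2, below threshold.
  Gus: 1 of 3 neighbours < 3, below threshold.
  Ivy: 1 of 4 neighbours ≥ 1, adopts the app.
  Mo: 2 of 5 neighbours < 5, below threshold.
Round 3 — checking thresholds:
  Ben: 2 of 6 neighbours < 3, below threshold.
  Dee: 3 of 5 neighbours ≥ 3, adopts the app.
  Fay: 1 of 2 neighbours < 2, below threshold.
  Gus: 1 of 3 neighbours < 3, below threshold.
  Mo: 3 of 5 neighbours < 5, below threshold.
Round 4 — checking thresholds:
  Ben: 3 of 6 neighbours ≥ 3, adopts the app.
  Fay: 1 of 2 neighbours < 2, below threshold.
  Gus: 1 of 3 neighbours < 3, below threshold.
  Mo: 4 of 5 neighbours < 5, below threshold.
Round 5 — checking thresholds:
  Fay: 2 of 2 neighbours ≥ 2, adopts the app.
  Gus: 2 of 3 neighbours < 3, below threshold.
  Mo: 5 of 5 neighbours ≥ 5, adopts the app.
Round 6 — no new adoptions; cascade stops.

yes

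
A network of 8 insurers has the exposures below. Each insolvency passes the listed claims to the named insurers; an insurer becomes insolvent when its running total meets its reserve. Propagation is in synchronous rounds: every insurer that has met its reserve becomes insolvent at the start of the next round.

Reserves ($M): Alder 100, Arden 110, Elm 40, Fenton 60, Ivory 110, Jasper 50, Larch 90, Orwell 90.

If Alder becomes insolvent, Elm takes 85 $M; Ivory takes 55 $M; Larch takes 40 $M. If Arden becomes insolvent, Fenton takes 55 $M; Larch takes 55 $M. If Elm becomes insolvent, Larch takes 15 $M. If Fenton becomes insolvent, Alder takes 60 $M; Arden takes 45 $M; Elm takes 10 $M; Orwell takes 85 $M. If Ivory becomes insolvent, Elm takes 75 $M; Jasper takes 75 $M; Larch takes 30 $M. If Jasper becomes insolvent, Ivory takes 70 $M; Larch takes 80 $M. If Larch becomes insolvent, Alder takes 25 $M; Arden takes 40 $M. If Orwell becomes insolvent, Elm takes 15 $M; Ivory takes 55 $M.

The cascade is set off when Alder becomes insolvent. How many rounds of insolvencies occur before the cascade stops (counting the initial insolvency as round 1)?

2

Round 1 — Alder becomes insolvent (initial).
  Elm: +85 → 85 ≥ 40
  Ivory: +55 → 55 < 110
  Larch: +40 → 40 < 90
Round 2 — Elm becomes insolvent.
  Larch: +15 → 55 < 90
No further insolvencies.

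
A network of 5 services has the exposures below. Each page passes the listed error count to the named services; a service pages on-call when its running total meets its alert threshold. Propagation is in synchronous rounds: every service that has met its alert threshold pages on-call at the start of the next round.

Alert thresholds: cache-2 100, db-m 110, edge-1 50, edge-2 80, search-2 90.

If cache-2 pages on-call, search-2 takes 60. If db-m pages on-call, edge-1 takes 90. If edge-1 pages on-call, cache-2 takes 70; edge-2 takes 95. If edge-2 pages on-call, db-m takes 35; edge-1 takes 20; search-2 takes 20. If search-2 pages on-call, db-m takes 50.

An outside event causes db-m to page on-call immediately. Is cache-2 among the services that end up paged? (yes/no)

Round 1 — db-m pages on-call (initial).
  edge-1: +90 → 90 ≥ 50
Round 2 — edge-1 pages on-call.
  cache-2: +70 → 70 < 100
  edge-2: +95 → 95 ≥ 80
Round 3 — edge-2 pages on-call.
  search-2: +20 → 20 < 90
No further pages.

no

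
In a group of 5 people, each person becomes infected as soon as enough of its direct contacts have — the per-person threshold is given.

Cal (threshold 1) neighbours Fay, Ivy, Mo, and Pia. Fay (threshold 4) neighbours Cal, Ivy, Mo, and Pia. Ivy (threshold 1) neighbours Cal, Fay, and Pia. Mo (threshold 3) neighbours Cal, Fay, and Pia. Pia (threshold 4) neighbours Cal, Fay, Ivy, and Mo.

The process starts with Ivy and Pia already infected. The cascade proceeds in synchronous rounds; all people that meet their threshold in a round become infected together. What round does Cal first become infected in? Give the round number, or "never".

2

Round 1 — Ivy, Pia become infected (initial).
Round 2 — checking thresholds:
  Cal: 2 of 4 neighbours ≥ 1, becomes infected.
  Fay: 2 of 4 neighbours < 4, below threshold.
  Mo: 1 of 3 neighbours < 3, below threshold.
Round 3 — no new infections; cascade stops.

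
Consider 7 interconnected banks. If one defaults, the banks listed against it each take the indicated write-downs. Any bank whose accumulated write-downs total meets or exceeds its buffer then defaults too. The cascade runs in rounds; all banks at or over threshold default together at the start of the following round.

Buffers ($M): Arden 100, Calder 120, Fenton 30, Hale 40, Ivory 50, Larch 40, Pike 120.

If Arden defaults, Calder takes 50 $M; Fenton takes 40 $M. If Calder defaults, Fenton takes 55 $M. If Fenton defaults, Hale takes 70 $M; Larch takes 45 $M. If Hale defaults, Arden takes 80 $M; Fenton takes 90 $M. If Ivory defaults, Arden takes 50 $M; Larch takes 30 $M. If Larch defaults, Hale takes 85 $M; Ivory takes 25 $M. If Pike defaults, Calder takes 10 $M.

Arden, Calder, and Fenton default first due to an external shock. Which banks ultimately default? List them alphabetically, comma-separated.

Round 1 — Arden, Calder, Fenton default (initial).
  Hale: +70 → 70 ≥ 40
  Larch: +45 → 45 ≥ 40
Round 2 — Hale, Larch default.
  Ivory: +25 → 25 < 50
No further defaults.

Arden, Calder, Fenton, Hale, Larch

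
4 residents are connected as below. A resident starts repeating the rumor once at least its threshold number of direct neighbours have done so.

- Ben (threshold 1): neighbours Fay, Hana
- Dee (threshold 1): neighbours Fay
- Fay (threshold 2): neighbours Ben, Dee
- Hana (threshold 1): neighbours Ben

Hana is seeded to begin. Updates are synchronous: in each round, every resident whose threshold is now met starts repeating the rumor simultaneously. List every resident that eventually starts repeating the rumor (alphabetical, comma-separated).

Ben, Hana

Round 1 — Hana starts repeating the rumor (initial).
Round 2 — checking thresholds:
  Ben: 1 of 2 neighbours ≥ 1, starts repeating the rumor.
Round 3 — no new spreads; cascade stops.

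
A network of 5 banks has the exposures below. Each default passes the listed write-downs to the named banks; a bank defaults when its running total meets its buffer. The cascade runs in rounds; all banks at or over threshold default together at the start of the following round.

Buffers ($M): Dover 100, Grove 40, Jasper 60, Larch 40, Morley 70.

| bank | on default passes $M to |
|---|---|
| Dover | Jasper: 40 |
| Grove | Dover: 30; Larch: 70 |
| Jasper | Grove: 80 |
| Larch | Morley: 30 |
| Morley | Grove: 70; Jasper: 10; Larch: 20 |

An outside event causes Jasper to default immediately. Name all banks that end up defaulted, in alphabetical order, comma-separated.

Grove, Jasper, Larch

Round 1 — Jasper defaults (initial).
  Grove: +80 → 80 ≥ 40
Round 2 — Grove defaults.
  Dover: +30 → 30 < 100
  Larch: +70 → 70 ≥ 40
Round 3 — Larch defaults.
  Morley: +30 → 30 < 70
No further defaults.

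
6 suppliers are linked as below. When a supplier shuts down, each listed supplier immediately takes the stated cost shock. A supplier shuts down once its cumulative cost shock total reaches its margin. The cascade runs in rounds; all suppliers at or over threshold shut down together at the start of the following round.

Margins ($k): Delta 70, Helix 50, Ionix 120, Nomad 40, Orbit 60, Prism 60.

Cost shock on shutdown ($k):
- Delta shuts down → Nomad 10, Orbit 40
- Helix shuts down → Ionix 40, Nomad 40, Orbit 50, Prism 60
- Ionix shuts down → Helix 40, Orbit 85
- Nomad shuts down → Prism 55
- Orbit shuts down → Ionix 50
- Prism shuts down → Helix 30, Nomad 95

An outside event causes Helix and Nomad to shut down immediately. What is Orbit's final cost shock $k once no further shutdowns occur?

50

Round 1 — Helix, Nomad shut down (initial).
  Ionix: +40 → 40 < 120
  Orbit: +50 → 50 < 60
  Prism: +60+55 → 115 ≥ 60
Round 2 — Prism shuts down.
No further shutdowns.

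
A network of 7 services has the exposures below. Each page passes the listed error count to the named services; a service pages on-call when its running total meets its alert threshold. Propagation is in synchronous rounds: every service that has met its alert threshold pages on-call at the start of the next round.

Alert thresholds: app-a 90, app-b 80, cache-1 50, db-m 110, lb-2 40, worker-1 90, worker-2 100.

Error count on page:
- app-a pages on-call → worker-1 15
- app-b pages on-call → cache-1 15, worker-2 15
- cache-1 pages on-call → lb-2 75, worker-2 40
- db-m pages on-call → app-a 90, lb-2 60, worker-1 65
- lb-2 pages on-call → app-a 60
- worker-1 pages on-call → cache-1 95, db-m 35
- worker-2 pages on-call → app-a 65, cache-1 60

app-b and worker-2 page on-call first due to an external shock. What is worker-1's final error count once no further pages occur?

15

Round 1 — app-b, worker-2 page on-call (initial).
  app-a: +65 → 65 < 90
  cache-1: +15+60 → 75 ≥ 50
Round 2 — cache-1 pages on-call.
  lb-2: +75 → 75 ≥ 40
Round 3 — lb-2 pages on-call.
  app-a: +60 → 125 ≥ 90
Round 4 — app-a pages on-call.
  worker-1: +15 → 15 < 90
No further pages.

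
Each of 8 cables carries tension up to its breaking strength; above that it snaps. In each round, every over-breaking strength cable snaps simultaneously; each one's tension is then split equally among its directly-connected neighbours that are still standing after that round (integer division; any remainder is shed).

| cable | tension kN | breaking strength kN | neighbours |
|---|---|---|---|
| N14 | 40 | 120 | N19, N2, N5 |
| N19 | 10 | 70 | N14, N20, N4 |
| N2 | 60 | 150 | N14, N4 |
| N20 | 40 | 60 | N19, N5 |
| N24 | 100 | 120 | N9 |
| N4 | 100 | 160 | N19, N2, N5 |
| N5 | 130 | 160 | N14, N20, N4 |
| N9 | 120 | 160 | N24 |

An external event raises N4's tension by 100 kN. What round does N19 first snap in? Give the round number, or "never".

Round 1 — N4 at 200 > 160. N4 snaps.
  N4 sheds 200 kN to N19, N2, N5: 66 each (2 lost).
    N19: 10+66 = 76 > 70
    N2: 60+66 = 126 ≤ 150
    N5: 130+66 = 196 > 160
Round 2 — N19, N5 snap.
  N19 sheds 76 kN to N14, N20: 38 each.
    N14: 40+38 = 78 ≤ 120
    N20: 40+38 = 78 > 60
  N5 sheds 196 kN to N14, N20: 98 each.
    N14: 78+98 = 176 > 120
    N20: 78+98 = 176 > 60
Round 3 — N14, N20 snap.
  N14 sheds 176 kN to N2: 176 each.
    N2: 126+176 = 302 > 150
  N20 sheds 176 kN: no online neighbours, lost.
Round 4 — N2 snaps.
  N2 sheds 302 kN: no online neighbours, lost.
No further breaks.

2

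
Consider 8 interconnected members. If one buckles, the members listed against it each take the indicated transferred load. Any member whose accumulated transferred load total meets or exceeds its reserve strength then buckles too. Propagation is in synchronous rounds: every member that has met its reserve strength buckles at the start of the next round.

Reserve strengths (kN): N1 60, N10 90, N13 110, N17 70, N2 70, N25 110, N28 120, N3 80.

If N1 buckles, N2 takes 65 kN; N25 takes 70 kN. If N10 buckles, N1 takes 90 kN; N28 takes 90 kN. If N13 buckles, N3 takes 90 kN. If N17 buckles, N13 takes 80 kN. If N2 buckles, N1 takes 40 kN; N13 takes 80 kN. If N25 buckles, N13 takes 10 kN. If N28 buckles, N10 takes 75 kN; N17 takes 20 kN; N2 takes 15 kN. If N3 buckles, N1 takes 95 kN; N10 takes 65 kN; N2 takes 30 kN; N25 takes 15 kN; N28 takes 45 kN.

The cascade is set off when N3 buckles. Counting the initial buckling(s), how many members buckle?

Round 1 — N3 buckles (initial).
  N1: +95 → 95 ≥ 60
  N10: +65 → 65 < 90
  N2: +30 → 30 < 70
  N25: +15 → 15 < 110
  N28: +45 → 45 < 120
Round 2 — N1 buckles.
  N2: +65 → 95 ≥ 70
  N25: +70 → 85 < 110
Round 3 — N2 buckles.
  N13: +80 → 80 < 110
No further bucklings.

3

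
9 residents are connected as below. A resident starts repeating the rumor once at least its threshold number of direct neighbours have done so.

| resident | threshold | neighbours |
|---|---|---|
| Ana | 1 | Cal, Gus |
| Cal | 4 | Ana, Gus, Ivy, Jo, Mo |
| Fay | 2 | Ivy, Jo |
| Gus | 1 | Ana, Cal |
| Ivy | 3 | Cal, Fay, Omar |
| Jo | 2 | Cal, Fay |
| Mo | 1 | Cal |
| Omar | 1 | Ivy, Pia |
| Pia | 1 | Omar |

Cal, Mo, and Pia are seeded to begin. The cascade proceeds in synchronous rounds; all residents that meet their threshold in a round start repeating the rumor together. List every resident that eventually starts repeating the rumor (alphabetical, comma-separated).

Ana, Cal, Gus, Mo, Omar, Pia

Round 1 — Cal, Mo, Pia start repeating the rumor (initial).
Round 2 — checking thresholds:
  Ana: 1 of 2 neighbours ≥ 1, starts repeating the rumor.
  Gus: 1 of 2 neighbours ≥ 1, starts repeating the rumor.
  Ivy: 1 of 3 neighbours < 3, below threshold.
  Jo: 1 of 2 neighbours < 2, below threshold.
  Omar: 1 of 2 neighbours ≥ 1, starts repeating the rumor.
Round 3 — no new spreads; cascade stops.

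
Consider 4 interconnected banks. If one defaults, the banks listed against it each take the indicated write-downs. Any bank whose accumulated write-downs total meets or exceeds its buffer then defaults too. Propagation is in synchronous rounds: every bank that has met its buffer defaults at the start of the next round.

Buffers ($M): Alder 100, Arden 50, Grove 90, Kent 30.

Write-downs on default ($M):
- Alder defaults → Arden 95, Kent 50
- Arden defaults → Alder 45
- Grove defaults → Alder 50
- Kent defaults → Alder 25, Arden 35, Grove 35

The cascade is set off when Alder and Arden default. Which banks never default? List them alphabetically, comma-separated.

Round 1 — Alder, Arden default (initial).
  Kent: +50 → 50 ≥ 30
Round 2 — Kent defaults.
  Grove: +35 → 35 < 90
No further defaults.

Grove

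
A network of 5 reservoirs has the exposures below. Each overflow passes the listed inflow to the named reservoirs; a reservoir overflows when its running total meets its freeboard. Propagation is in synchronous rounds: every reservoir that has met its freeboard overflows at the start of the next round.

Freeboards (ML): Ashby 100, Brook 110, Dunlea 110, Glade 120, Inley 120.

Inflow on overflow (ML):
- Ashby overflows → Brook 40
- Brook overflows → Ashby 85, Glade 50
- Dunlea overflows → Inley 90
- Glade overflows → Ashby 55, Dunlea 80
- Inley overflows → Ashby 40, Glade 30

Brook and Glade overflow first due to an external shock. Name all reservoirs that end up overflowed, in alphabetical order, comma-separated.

Ashby, Brook, Glade

Round 1 — Brook, Glade overflow (initial).
  Ashby: +85+55 → 140 ≥ 100
  Dunlea: +80 → 80 < 110
Round 2 — Ashby overflows.
No further overflows.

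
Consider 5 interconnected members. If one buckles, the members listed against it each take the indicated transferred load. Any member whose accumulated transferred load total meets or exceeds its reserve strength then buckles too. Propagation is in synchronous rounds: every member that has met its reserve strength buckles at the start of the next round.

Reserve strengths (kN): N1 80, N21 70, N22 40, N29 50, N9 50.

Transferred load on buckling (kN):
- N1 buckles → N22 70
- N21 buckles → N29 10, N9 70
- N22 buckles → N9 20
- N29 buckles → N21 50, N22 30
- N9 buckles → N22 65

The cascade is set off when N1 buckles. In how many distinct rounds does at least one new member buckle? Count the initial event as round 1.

Round 1 — N1 buckles (initial).
  N22: +70 → 70 ≥ 40
Round 2 — N22 buckles.
  N9: +20 → 20 < 50
No further bucklings.

2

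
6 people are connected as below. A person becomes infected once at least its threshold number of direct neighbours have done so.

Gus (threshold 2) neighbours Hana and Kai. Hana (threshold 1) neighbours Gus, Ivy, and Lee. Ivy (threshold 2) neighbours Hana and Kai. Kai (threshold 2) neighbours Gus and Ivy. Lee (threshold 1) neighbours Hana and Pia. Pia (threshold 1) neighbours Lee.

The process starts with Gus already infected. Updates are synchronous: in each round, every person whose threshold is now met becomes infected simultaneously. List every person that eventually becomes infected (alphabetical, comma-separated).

Round 1 — Gus becomes infected (initial).
Round 2 — checking thresholds:
  Hana: 1 of 3 neighbours ≥ 1, becomes infected.
  Kai: 1 of 2 neighbours < 2, below threshold.
Round 3 — checking thresholds:
  Ivy: 1 of 2 neighbours < 2, below threshold.
  Kai: 1 of 2 neighbours < 2, below threshold.
  Lee: 1 of 2 neighbours ≥ 1, becomes infected.
Round 4 — checking thresholds:
  Ivy: 1 of 2 neighbours < 2, below threshold.
  Kai: 1 of 2 neighbours < 2, below threshold.
  Pia: 1 of 1 neighbours ≥ 1, becomes infected.
Round 5 — no new infections; cascade stops.

Gus, Hana, Lee, Pia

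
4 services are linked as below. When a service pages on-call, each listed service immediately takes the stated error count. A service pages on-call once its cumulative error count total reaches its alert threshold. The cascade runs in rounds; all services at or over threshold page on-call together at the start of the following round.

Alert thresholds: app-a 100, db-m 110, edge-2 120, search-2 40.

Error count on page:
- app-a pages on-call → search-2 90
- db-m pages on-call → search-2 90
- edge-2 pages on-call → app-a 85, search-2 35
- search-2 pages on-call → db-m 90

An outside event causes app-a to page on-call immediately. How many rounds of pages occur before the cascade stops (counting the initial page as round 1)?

2

Round 1 — app-a pages on-call (initial).
  search-2: +90 → 90 ≥ 40
Round 2 — search-2 pages on-call.
  db-m: +90 → 90 < 110
No further pages.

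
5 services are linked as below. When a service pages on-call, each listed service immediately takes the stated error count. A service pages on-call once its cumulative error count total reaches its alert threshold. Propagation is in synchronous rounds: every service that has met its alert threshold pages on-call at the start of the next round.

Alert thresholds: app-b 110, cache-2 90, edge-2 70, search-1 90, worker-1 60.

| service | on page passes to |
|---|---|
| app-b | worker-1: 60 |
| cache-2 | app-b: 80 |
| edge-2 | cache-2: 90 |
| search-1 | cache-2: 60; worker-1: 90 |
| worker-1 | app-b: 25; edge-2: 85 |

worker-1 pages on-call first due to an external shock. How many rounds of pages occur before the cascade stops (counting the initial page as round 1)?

Round 1 — worker-1 pages on-call (initial).
  app-b: +25 → 25 < 110
  edge-2: +85 → 85 ≥ 70
Round 2 — edge-2 pages on-call.
  cache-2: +90 → 90 ≥ 90
Round 3 — cache-2 pages on-call.
  app-b: +80 → 105 < 110
No further pages.

3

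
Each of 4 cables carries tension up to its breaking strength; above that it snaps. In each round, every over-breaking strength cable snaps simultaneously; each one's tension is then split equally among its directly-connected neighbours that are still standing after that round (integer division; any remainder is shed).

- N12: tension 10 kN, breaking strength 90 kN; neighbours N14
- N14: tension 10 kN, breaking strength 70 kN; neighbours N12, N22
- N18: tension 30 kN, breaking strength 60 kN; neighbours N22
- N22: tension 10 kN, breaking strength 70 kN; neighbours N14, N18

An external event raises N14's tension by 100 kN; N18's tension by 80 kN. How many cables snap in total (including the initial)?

3

Round 1 — N14 at 110 > 70; N18 at 110 > 60. N14, N18 snap.
  N14 sheds 110 kN to N12, N22: 55 each.
    N12: 10+55 = 65 ≤ 90
    N22: 10+55 = 65 ≤ 70
  N18 sheds 110 kN to N22: 110 each.
    N22: 65+110 = 175 > 70
Round 2 — N22 snaps.
  N22 sheds 175 kN: no online neighbours, lost.
No further breaks.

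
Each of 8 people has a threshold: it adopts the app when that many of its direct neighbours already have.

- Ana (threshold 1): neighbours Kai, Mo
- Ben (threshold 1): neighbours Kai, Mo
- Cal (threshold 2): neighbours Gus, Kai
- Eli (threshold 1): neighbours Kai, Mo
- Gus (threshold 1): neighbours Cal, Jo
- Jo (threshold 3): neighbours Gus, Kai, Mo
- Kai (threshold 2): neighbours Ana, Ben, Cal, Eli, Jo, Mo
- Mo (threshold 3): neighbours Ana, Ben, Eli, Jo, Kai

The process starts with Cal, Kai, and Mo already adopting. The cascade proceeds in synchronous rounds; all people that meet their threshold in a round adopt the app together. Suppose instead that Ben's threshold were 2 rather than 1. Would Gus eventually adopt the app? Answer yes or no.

With Ben's threshold at 2:
Round 1 — Cal, Kai, Mo adopt the app (initial).
Round 2 — checking thresholds:
  Ana: 2 of 2 neighbours ≥ 1, adopts the app.
  Ben: 2 of 2 neighbours ≥ 2, adopts the app.
  Eli: 2 of 2 neighbours ≥ 1, adopts the app.
  Gus: 1 of 2 neighbours ≥ 1, adopts the app.
  Jo: 2 of 3 neighbours < 3, holds.
Round 3 — checking thresholds:
  Jo: 3 of 3 neighbours ≥ 3, adopts the app.
Round 4 — no new adoptions; cascade stops.

yes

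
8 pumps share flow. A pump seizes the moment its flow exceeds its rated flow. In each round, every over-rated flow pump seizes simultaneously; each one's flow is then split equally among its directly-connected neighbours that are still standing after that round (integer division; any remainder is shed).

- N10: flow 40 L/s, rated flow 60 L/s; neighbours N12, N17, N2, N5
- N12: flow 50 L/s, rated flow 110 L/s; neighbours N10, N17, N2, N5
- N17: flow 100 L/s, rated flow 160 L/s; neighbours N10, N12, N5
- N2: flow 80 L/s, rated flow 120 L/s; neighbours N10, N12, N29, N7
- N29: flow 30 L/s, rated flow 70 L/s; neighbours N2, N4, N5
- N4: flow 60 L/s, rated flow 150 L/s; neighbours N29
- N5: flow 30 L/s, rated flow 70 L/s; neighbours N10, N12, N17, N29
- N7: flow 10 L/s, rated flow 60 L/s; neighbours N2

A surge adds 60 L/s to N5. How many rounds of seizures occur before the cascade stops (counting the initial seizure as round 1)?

2

Round 1 — N5 at 90 > 70. N5 seizes.
  N5 sheds 90 L/s to N10, N12, N17, N29: 22 each (2 lost).
    N10: 40+22 = 62 > 60
    N12: 50+22 = 72 ≤ 110
    N17: 100+22 = 122 ≤ 160
    N29: 30+22 = 52 ≤ 70
Round 2 — N10 seizes.
  N10 sheds 62 L/s to N12, N17, N2: 20 each (2 lost).
    N12: 72+20 = 92 ≤ 110
    N17: 122+20 = 142 ≤ 160
    N2: 80+20 = 100 ≤ 120
No further seizures.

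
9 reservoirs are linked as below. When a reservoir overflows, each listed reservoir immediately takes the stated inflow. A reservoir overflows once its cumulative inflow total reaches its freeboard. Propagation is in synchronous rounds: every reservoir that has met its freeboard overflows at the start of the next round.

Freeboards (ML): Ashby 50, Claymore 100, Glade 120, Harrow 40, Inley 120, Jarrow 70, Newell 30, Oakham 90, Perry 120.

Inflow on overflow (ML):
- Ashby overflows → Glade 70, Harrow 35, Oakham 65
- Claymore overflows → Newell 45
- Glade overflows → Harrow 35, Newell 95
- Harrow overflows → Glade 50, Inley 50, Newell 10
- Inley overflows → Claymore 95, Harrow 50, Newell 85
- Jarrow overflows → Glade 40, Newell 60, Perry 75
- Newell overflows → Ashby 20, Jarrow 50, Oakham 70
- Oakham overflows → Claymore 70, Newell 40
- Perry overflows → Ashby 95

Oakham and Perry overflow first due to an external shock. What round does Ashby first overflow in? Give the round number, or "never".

2

Round 1 — Oakham, Perry overflow (initial).
  Ashby: +95 → 95 ≥ 50
  Claymore: +70 → 70 < 100
  Newell: +40 → 40 ≥ 30
Round 2 — Ashby, Newell overflow.
  Glade: +70 → 70 < 120
  Harrow: +35 → 35 < 40
  Jarrow: +50 → 50 < 70
No further overflows.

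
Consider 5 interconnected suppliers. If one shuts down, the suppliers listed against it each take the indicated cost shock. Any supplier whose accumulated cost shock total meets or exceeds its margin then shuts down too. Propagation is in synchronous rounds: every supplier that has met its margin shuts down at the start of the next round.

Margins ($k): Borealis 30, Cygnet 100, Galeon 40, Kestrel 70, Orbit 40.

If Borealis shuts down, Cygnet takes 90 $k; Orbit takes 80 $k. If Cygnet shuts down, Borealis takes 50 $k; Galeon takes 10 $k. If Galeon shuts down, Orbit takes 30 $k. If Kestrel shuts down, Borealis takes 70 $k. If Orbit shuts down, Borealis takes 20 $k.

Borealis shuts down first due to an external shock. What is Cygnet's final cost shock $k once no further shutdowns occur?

90

Round 1 — Borealis shuts down (initial).
  Cygnet: +90 → 90 < 100
  Orbit: +80 → 80 ≥ 40
Round 2 — Orbit shuts down.
No further shutdowns.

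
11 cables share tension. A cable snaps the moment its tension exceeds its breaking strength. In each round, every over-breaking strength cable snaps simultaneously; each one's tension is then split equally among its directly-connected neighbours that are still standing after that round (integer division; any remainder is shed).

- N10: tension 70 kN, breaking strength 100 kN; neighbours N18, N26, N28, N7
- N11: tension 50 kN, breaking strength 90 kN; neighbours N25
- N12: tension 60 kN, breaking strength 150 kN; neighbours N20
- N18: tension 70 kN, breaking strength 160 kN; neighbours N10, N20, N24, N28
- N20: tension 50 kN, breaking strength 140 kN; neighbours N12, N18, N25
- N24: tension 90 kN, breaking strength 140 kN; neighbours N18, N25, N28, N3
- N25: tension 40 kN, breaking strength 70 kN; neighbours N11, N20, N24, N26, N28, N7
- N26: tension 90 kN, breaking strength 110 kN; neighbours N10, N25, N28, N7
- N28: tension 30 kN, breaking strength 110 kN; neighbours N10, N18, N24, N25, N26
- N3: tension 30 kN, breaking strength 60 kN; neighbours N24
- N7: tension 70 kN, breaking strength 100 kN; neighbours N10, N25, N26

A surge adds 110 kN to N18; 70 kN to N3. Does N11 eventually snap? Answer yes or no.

yes

Round 1 — N18 at 180 > 160; N3 at 100 > 60. N18, N3 snap.
  N18 sheds 180 kN to N10, N20, N24, N28: 45 each.
    N10: 70+45 = 115 > 100
    N20: 50+45 = 95 ≤ 140
    N24: 90+45 = 135 ≤ 140
    N28: 30+45 = 75 ≤ 110
  N3 sheds 100 kN to N24: 100 each.
    N24: 135+100 = 235 > 140
Round 2 — N10, N24 snap.
  N10 sheds 115 kN to N26, N28, N7: 38 each (1 lost).
    N26: 90+38 = 128 > 110
    N28: 75+38 = 113 > 110
    N7: 70+38 = 108 > 100
  N24 sheds 235 kN to N25, N28: 117 each (1 lost).
    N25: 40+117 = 157 > 70
    N28: 113+117 = 230 > 110
Round 3 — N25, N26, N28, N7 snap.
  N25 sheds 157 kN to N11, N20: 78 each (1 lost).
    N11: 50+78 = 128 > 90
    N20: 95+78 = 173 > 140
  N26 sheds 128 kN: no online neighbours, lost.
  N28 sheds 230 kN: no online neighbours, lost.
  N7 sheds 108 kN: no online neighbours, lost.
Round 4 — N11, N20 snap.
  N11 sheds 128 kN: no online neighbours, lost.
  N20 sheds 173 kN to N12: 173 each.
    N12: 60+173 = 233 > 150
Round 5 — N12 snaps.
  N12 sheds 233 kN: no online neighbours, lost.
No further breaks.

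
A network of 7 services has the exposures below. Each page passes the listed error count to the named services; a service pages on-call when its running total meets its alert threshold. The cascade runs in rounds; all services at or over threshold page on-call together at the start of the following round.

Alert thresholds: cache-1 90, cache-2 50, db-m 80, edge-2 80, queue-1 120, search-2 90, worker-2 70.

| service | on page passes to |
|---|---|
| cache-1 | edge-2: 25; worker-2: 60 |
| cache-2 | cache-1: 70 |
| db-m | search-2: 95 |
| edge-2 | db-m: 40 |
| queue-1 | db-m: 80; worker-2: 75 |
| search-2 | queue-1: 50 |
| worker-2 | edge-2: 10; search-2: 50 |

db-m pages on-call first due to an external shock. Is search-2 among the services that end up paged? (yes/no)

yes

Round 1 — db-m pages on-call (initial).
  search-2: +95 → 95 ≥ 90
Round 2 — search-2 pages on-call.
  queue-1: +50 → 50 < 120
No further pages.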